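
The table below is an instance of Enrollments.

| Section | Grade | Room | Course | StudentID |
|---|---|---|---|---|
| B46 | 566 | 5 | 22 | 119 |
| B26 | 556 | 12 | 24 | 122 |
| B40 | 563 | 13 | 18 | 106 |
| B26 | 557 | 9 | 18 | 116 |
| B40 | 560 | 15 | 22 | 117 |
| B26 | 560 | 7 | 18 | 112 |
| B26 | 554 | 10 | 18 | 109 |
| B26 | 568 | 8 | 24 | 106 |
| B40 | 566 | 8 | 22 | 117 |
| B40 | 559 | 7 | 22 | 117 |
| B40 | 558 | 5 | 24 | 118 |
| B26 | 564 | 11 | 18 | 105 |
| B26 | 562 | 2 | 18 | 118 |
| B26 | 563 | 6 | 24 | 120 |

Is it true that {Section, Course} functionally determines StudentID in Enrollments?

No

(Section=B46, Course=22): 1 row → StudentID = 119 ✓
(Section=B26, Course=24): 3 rows → StudentID takes values {122, 106, 120} — violation
(Section=B40, Course=18): 1 row → StudentID = 106 ✓
(Section=B26, Course=18): 5 rows → StudentID takes values {116, 112, 109, 105, 118} — violation
(Section=B40, Course=22): 3 rows → StudentID = 117, 117, 117 ✓
(Section=B40, Course=24): 1 row → StudentID = 118 ✓
Two rows agree on {Section, Course} but differ on StudentID, so {Section, Course} -> StudentID does not hold.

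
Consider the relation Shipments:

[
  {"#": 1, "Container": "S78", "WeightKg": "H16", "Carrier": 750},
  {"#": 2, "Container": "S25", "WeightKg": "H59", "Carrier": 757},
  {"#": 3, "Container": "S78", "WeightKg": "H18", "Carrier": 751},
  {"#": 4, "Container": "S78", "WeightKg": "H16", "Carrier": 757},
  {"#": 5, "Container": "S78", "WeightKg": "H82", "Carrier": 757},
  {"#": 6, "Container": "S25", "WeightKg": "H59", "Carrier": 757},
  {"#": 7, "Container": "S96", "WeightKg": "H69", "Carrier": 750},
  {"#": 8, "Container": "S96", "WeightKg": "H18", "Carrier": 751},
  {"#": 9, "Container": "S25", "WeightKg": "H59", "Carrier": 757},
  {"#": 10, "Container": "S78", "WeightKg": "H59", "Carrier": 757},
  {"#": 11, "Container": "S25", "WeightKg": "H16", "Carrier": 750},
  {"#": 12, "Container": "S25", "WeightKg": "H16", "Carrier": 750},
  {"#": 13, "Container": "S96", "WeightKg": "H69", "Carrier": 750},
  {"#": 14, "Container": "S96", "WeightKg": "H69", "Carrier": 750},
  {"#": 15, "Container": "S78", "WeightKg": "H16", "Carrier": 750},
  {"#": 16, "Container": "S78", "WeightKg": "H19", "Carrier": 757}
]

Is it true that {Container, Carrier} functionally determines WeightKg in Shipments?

(Container=S78, Carrier=750): rows 1, 15 → WeightKg = H16, H16 ✓
(Container=S25, Carrier=757): rows 2, 6, 9 → WeightKg = H59, H59, H59 ✓
(Container=S78, Carrier=751): row 3 → WeightKg = H18 ✓
(Container=S78, Carrier=757): rows 4, 5, 10, 16 → WeightKg takes values {H16, H82, H59, H19} — violation
(Container=S96, Carrier=750): rows 7, 13, 14 → WeightKg = H69, H69, H69 ✓
(Container=S96, Carrier=751): row 8 → WeightKg = H18 ✓
(Container=S25, Carrier=750): rows 11, 12 → WeightKg = H16, H16 ✓
Two rows agree on {Container, Carrier} but differ on WeightKg, so {Container, Carrier} → WeightKg does not hold.

No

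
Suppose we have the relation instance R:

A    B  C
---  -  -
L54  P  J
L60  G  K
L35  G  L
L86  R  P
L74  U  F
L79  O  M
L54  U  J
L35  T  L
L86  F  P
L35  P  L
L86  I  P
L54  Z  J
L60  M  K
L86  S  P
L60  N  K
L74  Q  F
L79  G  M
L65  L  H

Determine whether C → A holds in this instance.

Yes

C=J: 3 rows → A = L54, L54, L54 ✓
C=K: 3 rows → A = L60, L60, L60 ✓
C=L: 3 rows → A = L35, L35, L35 ✓
C=P: 4 rows → A = L86, L86, L86, L86 ✓
C=F: 2 rows → A = L74, L74 ✓
C=M: 2 rows → A = L79, L79 ✓
C=H: 1 row → A = L65 ✓
Every C value is associated with a single A value, so C → A holds.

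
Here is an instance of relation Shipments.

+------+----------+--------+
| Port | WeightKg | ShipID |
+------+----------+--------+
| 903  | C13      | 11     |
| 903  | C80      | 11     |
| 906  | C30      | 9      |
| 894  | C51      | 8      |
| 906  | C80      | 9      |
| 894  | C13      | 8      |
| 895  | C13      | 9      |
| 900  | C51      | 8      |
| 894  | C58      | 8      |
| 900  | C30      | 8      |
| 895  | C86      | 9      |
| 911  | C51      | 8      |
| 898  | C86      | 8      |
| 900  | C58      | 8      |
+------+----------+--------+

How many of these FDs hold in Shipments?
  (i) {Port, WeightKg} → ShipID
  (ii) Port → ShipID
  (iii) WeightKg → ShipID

2

(i) {Port, WeightKg} → ShipID: every LHS value maps to a single RHS value — holds.
(ii) Port → ShipID: every LHS value maps to a single RHS value — holds.
(iii) WeightKg → ShipID: WeightKg=C13: 3 rows → ShipID takes values {11, 8, 9} — violation; WeightKg=C80: 2 rows → ShipID takes values {11, 9} — violation; WeightKg=C30: 2 rows → ShipID takes values {9, 8} — violation; WeightKg=C86: 2 rows → ShipID takes values {9, 8} — violation — fails.
2 of the 3 dependencies hold.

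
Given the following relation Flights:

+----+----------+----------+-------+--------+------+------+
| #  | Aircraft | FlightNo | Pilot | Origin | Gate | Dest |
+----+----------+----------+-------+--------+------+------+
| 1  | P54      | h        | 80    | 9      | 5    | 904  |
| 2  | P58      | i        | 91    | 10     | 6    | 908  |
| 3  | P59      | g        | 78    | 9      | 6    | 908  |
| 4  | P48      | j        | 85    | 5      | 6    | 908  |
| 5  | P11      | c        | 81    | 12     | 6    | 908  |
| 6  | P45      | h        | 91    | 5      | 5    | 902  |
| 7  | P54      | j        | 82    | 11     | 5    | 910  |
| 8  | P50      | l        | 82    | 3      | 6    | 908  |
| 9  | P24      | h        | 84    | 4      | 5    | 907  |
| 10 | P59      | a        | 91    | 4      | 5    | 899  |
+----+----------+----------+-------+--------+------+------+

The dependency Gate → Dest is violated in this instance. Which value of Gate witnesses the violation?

5

Gate=5: rows 1, 6, 7, 9, 10 → Dest takes values {904, 902, 910, 907, 899} — violation
Gate=6: rows 2, 3, 4, 5, 8 → Dest = 908, 908, 908, 908, 908 ✓
The only Gate value with inconsistent Dest is Gate=5.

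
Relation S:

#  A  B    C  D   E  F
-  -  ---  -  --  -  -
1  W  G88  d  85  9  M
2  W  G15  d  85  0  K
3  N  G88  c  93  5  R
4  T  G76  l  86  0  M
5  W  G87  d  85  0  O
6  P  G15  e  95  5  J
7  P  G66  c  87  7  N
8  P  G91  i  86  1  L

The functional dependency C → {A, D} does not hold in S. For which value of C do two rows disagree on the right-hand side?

c

C=d: rows 1, 2, 5 → {A,D} = (W, 85), (W, 85), (W, 85) ✓
C=c: rows 3, 7 → {A,D} takes values {(N, 93), (P, 87)} — violation
C=l: row 4 → {A,D} = (T, 86) ✓
C=e: row 6 → {A,D} = (P, 95) ✓
C=i: row 8 → {A,D} = (P, 86) ✓
The only C value with inconsistent RHS is C=c.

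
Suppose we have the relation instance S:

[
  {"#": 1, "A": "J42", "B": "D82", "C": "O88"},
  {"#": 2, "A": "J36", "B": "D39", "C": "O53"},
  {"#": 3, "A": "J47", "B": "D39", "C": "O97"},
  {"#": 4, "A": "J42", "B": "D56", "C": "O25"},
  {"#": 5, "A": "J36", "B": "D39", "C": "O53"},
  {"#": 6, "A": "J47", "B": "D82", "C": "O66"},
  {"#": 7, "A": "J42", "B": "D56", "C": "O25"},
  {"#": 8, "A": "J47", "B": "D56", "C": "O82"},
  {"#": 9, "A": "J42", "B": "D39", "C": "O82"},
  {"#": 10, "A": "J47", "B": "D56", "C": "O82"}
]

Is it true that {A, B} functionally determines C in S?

Yes

(A=J42, B=D82): row 1 → C = O88 ✓
(A=J36, B=D39): rows 2, 5 → C = O53, O53 ✓
(A=J47, B=D39): row 3 → C = O97 ✓
(A=J42, B=D56): rows 4, 7 → C = O25, O25 ✓
(A=J47, B=D82): row 6 → C = O66 ✓
(A=J47, B=D56): rows 8, 10 → C = O82, O82 ✓
(A=J42, B=D39): row 9 → C = O82 ✓
Every {A, B} value is associated with a single C value, so {A, B} → C holds.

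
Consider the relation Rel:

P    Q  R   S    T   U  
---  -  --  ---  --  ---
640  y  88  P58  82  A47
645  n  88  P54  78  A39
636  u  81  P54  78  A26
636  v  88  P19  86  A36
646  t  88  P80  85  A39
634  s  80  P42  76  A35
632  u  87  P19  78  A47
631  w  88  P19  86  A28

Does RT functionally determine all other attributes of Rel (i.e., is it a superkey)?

Two distinct rows share (R=88, T=86), so RT does not determine every attribute — not a superkey.

No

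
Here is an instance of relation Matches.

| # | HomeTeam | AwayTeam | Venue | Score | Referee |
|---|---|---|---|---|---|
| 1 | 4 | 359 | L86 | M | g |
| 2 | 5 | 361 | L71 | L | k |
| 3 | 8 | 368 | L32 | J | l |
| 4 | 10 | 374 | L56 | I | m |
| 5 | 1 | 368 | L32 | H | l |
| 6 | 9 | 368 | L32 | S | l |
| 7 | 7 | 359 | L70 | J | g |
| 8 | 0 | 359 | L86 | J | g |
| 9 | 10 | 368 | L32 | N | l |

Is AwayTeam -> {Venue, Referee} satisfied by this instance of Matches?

No

AwayTeam=359: rows 1, 7, 8 → {Venue,Referee} takes values {(L86, g), (L70, g)} — violation
AwayTeam=361: row 2 → {Venue,Referee} = (L71, k) ✓
AwayTeam=368: rows 3, 5, 6, 9 → {Venue,Referee} = (L32, l), (L32, l), (L32, l), (L32, l) ✓
AwayTeam=374: row 4 → {Venue,Referee} = (L56, m) ✓
Two rows agree on AwayTeam but differ on {Venue, Referee}, so AwayTeam -> {Venue, Referee} does not hold.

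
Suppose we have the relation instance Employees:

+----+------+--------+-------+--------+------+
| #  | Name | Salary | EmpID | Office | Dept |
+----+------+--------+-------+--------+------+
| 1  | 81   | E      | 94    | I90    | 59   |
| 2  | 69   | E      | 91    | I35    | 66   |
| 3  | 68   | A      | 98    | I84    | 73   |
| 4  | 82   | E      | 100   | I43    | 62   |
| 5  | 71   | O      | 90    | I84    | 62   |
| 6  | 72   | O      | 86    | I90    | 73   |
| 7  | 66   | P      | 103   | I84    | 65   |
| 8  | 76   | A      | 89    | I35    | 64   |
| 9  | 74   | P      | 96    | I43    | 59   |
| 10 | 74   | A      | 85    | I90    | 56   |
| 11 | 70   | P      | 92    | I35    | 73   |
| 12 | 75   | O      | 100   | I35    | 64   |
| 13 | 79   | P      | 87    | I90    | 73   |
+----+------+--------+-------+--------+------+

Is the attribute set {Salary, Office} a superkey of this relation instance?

All 13 rows have distinct {Salary, Office} values, so {Salary, Office} → (all attributes) holds and {Salary, Office} is a superkey.

Yes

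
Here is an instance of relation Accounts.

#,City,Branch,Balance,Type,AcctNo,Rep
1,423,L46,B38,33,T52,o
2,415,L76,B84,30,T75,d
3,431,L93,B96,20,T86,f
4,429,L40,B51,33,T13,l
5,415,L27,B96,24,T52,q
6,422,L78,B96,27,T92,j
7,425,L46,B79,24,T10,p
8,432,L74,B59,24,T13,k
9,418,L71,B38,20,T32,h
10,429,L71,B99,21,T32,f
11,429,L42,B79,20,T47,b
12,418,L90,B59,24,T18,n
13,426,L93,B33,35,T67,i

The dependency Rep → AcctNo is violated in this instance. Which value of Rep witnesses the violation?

f

Rep=o: row 1 → AcctNo = T52 ✓
Rep=d: row 2 → AcctNo = T75 ✓
Rep=f: rows 3, 10 → AcctNo takes values {T86, T32} — violation
Rep=l: row 4 → AcctNo = T13 ✓
Rep=q: row 5 → AcctNo = T52 ✓
Rep=j: row 6 → AcctNo = T92 ✓
Rep=p: row 7 → AcctNo = T10 ✓
Rep=k: row 8 → AcctNo = T13 ✓
Rep=h: row 9 → AcctNo = T32 ✓
Rep=b: row 11 → AcctNo = T47 ✓
Rep=n: row 12 → AcctNo = T18 ✓
Rep=i: row 13 → AcctNo = T67 ✓
The only Rep value with inconsistent AcctNo is Rep=f.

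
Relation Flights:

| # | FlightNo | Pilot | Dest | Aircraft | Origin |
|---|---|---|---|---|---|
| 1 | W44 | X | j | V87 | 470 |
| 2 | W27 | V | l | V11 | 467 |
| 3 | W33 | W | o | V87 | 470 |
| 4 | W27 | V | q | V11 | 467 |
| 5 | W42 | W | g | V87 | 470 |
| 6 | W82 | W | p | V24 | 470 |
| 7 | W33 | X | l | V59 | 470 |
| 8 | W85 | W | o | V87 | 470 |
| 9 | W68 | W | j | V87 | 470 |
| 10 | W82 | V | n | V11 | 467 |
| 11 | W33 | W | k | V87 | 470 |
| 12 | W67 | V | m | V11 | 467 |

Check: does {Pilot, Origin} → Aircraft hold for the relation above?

(Pilot=X, Origin=470): rows 1, 7 → Aircraft takes values {V87, V59} — violation
(Pilot=V, Origin=467): rows 2, 4, 10, 12 → Aircraft = V11, V11, V11, V11 ✓
(Pilot=W, Origin=470): rows 3, 5, 6, 8, 9, 11 → Aircraft takes values {V87, V24} — violation
Two rows agree on {Pilot, Origin} but differ on Aircraft, so {Pilot, Origin} → Aircraft does not hold.

No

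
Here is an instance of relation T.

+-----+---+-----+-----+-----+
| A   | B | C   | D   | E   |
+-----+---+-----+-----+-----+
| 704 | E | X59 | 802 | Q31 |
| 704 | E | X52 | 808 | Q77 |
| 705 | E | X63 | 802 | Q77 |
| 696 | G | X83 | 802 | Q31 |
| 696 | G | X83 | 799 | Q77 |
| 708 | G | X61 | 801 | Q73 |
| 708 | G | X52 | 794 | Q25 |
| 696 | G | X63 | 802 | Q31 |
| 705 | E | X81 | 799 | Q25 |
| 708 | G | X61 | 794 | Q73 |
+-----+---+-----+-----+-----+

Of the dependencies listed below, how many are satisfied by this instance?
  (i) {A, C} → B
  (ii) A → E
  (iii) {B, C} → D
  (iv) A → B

2

(i) {A, C} → B: every LHS value maps to a single RHS value — holds.
(ii) A → E: A=704: 2 rows → E takes values {Q31, Q77} — violation; A=705: 2 rows → E takes values {Q77, Q25} — violation; A=696: 3 rows → E takes values {Q31, Q77} — violation; A=708: 3 rows → E takes values {Q73, Q25} — violation — fails.
(iii) {B, C} → D: (B=G, C=X83): 2 rows → D takes values {802, 799} — violation; (B=G, C=X61): 2 rows → D takes values {801, 794} — violation — fails.
(iv) A → B: every LHS value maps to a single RHS value — holds.
2 of the 4 dependencies hold.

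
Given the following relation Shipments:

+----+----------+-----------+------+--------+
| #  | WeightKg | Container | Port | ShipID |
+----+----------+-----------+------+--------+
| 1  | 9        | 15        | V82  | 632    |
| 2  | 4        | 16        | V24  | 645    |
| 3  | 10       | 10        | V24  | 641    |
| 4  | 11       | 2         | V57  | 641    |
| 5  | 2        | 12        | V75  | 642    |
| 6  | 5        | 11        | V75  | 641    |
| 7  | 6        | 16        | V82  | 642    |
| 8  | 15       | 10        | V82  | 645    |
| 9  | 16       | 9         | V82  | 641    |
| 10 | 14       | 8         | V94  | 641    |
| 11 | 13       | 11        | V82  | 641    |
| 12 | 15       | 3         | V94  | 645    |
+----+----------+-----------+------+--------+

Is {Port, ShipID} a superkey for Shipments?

No

Rows 9 and 11 have the same {Port, ShipID} value (Port=V82, ShipID=641) but are distinct tuples, so {Port, ShipID} does not determine every attribute — not a superkey.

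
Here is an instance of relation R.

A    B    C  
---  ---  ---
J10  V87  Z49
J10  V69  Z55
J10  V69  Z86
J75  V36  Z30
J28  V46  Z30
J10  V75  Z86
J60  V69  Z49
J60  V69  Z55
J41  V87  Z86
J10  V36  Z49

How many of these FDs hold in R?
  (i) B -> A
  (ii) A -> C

(i) B -> A: B=V87: 2 rows → A takes values {J10, J41} — violation; B=V69: 4 rows → A takes values {J10, J60} — violation; B=V36: 2 rows → A takes values {J75, J10} — violation — fails.
(ii) A -> C: A=J10: 5 rows → C takes values {Z49, Z55, Z86} — violation; A=J60: 2 rows → C takes values {Z49, Z55} — violation — fails.
None of the 2 dependencies hold.

0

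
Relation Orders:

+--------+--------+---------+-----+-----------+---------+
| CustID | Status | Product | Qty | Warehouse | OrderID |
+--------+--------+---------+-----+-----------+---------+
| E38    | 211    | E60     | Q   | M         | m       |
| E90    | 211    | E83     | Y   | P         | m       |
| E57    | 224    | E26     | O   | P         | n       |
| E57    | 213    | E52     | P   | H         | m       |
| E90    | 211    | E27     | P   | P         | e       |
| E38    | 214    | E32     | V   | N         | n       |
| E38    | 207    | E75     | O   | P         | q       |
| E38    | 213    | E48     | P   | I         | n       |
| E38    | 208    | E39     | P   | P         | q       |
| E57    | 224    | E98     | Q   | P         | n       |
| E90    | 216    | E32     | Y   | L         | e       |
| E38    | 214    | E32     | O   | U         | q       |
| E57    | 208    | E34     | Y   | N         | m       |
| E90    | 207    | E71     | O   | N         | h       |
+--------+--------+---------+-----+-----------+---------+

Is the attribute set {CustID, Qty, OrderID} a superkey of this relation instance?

Two distinct rows share (CustID=E38, Qty=O, OrderID=q), so {CustID, Qty, OrderID} does not determine every attribute — not a superkey.

No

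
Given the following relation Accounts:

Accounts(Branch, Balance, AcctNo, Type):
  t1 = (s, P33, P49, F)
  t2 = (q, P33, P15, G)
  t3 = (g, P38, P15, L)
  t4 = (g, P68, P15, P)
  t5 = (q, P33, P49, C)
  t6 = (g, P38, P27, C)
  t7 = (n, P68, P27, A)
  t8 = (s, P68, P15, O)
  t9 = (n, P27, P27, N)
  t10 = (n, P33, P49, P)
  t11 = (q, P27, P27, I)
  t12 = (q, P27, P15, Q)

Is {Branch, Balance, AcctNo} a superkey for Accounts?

Yes

All 12 rows have distinct {Branch, Balance, AcctNo} values, so {Branch, Balance, AcctNo} → (all attributes) holds and {Branch, Balance, AcctNo} is a superkey.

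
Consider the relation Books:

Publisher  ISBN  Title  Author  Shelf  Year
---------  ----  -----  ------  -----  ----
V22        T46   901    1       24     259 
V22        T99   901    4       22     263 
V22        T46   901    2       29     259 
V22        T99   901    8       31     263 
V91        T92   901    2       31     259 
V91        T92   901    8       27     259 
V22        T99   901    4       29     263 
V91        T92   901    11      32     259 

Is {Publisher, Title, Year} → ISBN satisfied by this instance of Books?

Yes

(Publisher=V22, Title=901, Year=259): 2 rows → ISBN = T46, T46 ✓
(Publisher=V22, Title=901, Year=263): 3 rows → ISBN = T99, T99, T99 ✓
(Publisher=V91, Title=901, Year=259): 3 rows → ISBN = T92, T92, T92 ✓
Every {Publisher, Title, Year} value is associated with a single ISBN value, so {Publisher, Title, Year} → ISBN holds.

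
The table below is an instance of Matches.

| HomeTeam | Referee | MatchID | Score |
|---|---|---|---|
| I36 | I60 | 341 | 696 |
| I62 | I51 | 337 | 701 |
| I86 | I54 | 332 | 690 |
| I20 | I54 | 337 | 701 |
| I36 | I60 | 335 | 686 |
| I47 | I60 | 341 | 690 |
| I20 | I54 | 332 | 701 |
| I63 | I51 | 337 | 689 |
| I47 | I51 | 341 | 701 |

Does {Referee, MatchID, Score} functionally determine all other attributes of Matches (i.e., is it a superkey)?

All 9 rows have distinct {Referee, MatchID, Score} values, so {Referee, MatchID, Score} → (all attributes) holds and {Referee, MatchID, Score} is a superkey.

Yes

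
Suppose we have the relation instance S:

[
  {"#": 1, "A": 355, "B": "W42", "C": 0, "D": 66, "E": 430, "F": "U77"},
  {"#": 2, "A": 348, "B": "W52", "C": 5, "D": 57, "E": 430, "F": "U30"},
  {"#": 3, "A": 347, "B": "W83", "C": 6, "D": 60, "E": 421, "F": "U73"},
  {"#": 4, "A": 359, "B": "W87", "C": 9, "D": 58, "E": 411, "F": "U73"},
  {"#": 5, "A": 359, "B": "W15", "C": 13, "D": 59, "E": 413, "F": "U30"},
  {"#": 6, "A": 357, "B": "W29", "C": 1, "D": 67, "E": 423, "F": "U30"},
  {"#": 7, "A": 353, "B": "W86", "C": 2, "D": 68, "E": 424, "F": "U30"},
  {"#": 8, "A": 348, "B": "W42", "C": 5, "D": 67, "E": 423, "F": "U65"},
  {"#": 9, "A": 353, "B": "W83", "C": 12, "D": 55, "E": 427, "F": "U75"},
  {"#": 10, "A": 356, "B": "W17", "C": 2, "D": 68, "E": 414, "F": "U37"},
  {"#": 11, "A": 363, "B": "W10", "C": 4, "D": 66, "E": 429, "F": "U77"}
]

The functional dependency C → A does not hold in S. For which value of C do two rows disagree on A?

2

C=0: row 1 → A = 355 ✓
C=5: rows 2, 8 → A = 348, 348 ✓
C=6: row 3 → A = 347 ✓
C=9: row 4 → A = 359 ✓
C=13: row 5 → A = 359 ✓
C=1: row 6 → A = 357 ✓
C=2: rows 7, 10 → A takes values {353, 356} — violation
C=12: row 9 → A = 353 ✓
C=4: row 11 → A = 363 ✓
The only C value with inconsistent A is C=2.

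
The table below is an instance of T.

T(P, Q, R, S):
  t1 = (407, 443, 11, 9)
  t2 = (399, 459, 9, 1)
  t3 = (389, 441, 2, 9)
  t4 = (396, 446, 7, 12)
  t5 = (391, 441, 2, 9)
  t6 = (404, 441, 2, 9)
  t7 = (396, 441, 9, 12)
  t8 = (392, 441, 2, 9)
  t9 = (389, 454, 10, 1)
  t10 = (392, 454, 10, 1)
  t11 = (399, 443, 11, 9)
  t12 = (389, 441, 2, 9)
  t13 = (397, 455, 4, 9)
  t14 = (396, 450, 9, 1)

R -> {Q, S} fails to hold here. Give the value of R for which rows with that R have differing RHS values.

R=11: rows 1, 11 → {Q,S} = (443, 9), (443, 9) ✓
R=9: rows 2, 7, 14 → {Q,S} takes values {(459, 1), (441, 12), (450, 1)} — violation
R=2: rows 3, 5, 6, 8, 12 → {Q,S} = (441, 9), (441, 9), (441, 9), (441, 9), (441, 9) ✓
R=7: row 4 → {Q,S} = (446, 12) ✓
R=10: rows 9, 10 → {Q,S} = (454, 1), (454, 1) ✓
R=4: row 13 → {Q,S} = (455, 9) ✓
The only R value with inconsistent RHS is R=9.

9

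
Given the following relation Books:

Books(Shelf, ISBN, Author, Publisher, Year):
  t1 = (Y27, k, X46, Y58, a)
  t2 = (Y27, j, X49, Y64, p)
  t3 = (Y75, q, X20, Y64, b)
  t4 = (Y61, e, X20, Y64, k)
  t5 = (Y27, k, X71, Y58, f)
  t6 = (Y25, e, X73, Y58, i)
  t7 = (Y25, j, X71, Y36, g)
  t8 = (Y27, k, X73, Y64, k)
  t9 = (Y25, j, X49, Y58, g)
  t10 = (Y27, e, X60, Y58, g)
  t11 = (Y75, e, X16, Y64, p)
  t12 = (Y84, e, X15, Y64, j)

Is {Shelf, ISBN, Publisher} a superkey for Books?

Rows 1 and 5 have the same {Shelf, ISBN, Publisher} value (Shelf=Y27, ISBN=k, Publisher=Y58) but are distinct tuples, so {Shelf, ISBN, Publisher} does not determine every attribute — not a superkey.

No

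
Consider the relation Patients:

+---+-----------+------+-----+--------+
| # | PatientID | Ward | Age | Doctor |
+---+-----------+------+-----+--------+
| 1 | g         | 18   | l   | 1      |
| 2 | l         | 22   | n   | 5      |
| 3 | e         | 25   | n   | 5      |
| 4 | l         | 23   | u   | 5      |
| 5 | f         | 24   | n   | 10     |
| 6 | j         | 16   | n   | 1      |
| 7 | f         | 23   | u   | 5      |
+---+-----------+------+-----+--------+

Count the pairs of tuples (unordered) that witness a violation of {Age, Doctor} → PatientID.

2

(Age=n, Doctor=5): violating pairs (2,3) — 1 pair.
(Age=u, Doctor=5): violating pairs (4,7) — 1 pair.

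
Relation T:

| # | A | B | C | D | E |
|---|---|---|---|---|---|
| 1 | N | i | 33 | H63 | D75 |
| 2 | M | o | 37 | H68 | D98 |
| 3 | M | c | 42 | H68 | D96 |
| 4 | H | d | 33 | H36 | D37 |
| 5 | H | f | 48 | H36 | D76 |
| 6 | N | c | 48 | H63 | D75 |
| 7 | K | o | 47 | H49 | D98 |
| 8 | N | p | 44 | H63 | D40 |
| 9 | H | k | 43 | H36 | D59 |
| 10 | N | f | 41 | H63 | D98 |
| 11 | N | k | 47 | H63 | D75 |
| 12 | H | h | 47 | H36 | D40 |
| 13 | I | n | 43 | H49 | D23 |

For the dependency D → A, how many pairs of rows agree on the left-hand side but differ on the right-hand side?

D=H63: all 5 rows agree on A — 0 pairs.
D=H68: all 2 rows agree on A — 0 pairs.
D=H36: all 4 rows agree on A — 0 pairs.
D=H49: violating pairs (7,13) — 1 pair.

1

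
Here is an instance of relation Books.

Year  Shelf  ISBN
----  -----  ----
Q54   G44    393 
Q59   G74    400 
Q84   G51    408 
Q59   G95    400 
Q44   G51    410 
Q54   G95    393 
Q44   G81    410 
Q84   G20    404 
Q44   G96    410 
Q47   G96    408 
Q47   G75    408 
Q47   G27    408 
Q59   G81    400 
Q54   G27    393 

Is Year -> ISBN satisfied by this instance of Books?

No

Year=Q54: 3 rows → ISBN = 393, 393, 393 ✓
Year=Q59: 3 rows → ISBN = 400, 400, 400 ✓
Year=Q84: 2 rows → ISBN takes values {408, 404} — violation
Year=Q44: 3 rows → ISBN = 410, 410, 410 ✓
Year=Q47: 3 rows → ISBN = 408, 408, 408 ✓
Two rows agree on Year but differ on ISBN, so Year -> ISBN does not hold.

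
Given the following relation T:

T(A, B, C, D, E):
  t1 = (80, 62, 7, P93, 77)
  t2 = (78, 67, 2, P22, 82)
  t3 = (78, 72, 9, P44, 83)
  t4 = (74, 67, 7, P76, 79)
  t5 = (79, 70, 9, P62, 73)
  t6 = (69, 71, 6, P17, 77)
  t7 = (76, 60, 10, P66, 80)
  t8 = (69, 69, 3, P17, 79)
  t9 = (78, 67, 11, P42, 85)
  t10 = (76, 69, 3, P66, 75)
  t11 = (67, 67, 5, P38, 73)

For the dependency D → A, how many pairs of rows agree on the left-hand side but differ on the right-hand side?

0

D=P17: all 2 rows agree on A — 0 pairs.
D=P66: all 2 rows agree on A — 0 pairs.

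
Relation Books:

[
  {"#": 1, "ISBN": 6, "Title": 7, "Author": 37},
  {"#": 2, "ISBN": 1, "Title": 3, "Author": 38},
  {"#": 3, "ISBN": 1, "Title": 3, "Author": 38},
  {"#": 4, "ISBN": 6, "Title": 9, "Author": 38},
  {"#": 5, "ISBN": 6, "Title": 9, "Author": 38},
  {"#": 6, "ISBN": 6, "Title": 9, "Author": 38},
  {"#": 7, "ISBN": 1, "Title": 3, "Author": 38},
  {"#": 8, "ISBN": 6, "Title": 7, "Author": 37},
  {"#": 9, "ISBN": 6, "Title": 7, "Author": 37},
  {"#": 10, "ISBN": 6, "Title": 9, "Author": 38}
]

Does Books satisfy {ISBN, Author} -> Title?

(ISBN=6, Author=37): rows 1, 8, 9 → Title = 7, 7, 7 ✓
(ISBN=1, Author=38): rows 2, 3, 7 → Title = 3, 3, 3 ✓
(ISBN=6, Author=38): rows 4, 5, 6, 10 → Title = 9, 9, 9, 9 ✓
Every {ISBN, Author} value is associated with a single Title value, so {ISBN, Author} -> Title holds.

Yes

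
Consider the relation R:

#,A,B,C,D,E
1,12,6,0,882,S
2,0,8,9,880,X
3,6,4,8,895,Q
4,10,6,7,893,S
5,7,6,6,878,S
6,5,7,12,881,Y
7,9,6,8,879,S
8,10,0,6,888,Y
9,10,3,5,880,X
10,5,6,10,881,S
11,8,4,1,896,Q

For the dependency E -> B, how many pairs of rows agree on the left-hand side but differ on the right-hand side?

E=S: all 5 rows agree on B — 0 pairs.
E=X: violating pairs (2,9) — 1 pair.
E=Q: all 2 rows agree on B — 0 pairs.
E=Y: violating pairs (6,8) — 1 pair.

2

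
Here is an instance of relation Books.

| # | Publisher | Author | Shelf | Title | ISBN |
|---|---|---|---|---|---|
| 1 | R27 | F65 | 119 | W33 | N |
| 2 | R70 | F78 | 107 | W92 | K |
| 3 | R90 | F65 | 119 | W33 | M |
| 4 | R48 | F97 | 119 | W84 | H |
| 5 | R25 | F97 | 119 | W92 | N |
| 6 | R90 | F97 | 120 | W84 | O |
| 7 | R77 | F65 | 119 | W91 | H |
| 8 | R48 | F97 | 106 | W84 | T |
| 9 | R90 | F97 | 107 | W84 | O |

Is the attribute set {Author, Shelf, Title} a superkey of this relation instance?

No

Rows 1 and 3 have the same {Author, Shelf, Title} value (Author=F65, Shelf=119, Title=W33) but are distinct tuples, so {Author, Shelf, Title} does not determine every attribute — not a superkey.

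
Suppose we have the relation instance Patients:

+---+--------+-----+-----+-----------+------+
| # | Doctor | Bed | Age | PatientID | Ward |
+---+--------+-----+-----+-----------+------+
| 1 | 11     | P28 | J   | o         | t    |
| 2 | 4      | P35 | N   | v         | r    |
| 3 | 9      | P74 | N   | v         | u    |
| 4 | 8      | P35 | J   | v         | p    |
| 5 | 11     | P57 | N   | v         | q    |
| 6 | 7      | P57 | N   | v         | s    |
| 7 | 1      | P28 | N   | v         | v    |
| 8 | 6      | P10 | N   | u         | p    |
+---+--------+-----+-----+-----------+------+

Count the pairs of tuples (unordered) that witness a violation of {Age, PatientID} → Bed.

9

(Age=N, PatientID=v): violating pairs (2,3), (2,5), (2,6), (2,7), (3,5), (3,6), (3,7), (5,7), (6,7) — 9 pairs.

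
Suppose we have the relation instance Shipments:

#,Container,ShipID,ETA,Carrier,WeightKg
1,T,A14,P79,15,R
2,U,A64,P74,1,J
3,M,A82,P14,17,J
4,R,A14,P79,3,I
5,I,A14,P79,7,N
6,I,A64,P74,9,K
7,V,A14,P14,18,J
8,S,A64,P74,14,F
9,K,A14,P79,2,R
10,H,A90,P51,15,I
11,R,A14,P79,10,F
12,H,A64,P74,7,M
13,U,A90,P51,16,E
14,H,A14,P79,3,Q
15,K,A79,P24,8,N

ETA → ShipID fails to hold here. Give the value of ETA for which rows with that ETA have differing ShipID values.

P14

ETA=P79: rows 1, 4, 5, 9, 11, 14 → ShipID = A14, A14, A14, A14, A14, A14 ✓
ETA=P74: rows 2, 6, 8, 12 → ShipID = A64, A64, A64, A64 ✓
ETA=P14: rows 3, 7 → ShipID takes values {A82, A14} — violation
ETA=P51: rows 10, 13 → ShipID = A90, A90 ✓
ETA=P24: row 15 → ShipID = A79 ✓
The only ETA value with inconsistent ShipID is ETA=P14.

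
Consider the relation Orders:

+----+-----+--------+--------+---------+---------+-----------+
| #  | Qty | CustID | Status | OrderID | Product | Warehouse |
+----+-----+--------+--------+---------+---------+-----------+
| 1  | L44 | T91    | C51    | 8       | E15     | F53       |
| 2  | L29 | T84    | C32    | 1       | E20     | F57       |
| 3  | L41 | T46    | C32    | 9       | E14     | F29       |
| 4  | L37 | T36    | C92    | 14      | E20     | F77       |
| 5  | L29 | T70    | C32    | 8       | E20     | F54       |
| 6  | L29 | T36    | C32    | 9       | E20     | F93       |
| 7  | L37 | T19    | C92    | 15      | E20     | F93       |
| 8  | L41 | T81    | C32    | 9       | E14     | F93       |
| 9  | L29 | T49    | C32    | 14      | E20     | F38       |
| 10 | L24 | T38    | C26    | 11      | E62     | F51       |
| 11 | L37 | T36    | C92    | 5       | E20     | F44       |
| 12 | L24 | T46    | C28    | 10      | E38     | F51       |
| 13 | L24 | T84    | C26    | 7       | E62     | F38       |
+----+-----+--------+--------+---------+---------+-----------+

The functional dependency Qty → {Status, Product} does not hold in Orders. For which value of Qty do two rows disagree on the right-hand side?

Qty=L44: row 1 → {Status,Product} = (C51, E15) ✓
Qty=L29: rows 2, 5, 6, 9 → {Status,Product} = (C32, E20), (C32, E20), (C32, E20), (C32, E20) ✓
Qty=L41: rows 3, 8 → {Status,Product} = (C32, E14), (C32, E14) ✓
Qty=L37: rows 4, 7, 11 → {Status,Product} = (C92, E20), (C92, E20), (C92, E20) ✓
Qty=L24: rows 10, 12, 13 → {Status,Product} takes values {(C26, E62), (C28, E38)} — violation
The only Qty value with inconsistent RHS is Qty=L24.

L24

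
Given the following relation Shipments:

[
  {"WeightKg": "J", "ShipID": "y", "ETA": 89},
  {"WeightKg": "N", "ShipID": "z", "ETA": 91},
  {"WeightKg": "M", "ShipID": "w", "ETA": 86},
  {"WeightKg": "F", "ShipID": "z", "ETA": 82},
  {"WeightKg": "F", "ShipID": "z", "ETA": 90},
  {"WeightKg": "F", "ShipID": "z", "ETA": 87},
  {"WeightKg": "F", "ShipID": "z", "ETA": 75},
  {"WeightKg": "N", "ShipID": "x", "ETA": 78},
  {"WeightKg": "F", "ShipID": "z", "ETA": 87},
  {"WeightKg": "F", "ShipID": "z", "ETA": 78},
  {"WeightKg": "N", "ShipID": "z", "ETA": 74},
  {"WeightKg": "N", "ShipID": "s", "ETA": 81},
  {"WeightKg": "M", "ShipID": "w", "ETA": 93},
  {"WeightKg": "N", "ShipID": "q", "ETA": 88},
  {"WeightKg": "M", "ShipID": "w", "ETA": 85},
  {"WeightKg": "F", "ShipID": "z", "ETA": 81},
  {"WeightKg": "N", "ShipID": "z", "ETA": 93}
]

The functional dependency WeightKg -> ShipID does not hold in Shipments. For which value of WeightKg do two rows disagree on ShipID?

N

WeightKg=J: 1 row → ShipID = y ✓
WeightKg=N: 6 rows → ShipID takes values {z, x, s, q} — violation
WeightKg=M: 3 rows → ShipID = w, w, w ✓
WeightKg=F: 7 rows → ShipID = z, z, z, z, z, z, z ✓
The only WeightKg value with inconsistent ShipID is WeightKg=N.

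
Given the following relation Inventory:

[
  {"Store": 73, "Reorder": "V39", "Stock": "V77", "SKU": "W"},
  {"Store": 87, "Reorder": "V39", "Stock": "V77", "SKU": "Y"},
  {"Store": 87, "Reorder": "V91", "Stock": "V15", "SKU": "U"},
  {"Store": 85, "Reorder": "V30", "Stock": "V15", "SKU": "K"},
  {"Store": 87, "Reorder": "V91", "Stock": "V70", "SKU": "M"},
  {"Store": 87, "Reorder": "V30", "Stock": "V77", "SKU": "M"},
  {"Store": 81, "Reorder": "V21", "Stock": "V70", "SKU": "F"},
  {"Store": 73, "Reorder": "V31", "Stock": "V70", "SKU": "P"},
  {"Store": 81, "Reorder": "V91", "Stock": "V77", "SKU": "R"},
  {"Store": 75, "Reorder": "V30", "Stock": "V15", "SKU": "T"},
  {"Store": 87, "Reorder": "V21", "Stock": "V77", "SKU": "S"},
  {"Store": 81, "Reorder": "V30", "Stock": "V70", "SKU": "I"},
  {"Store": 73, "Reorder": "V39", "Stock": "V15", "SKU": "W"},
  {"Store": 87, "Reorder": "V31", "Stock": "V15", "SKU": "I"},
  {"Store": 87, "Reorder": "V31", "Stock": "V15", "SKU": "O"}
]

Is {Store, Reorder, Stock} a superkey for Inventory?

Two distinct rows share (Store=87, Reorder=V31, Stock=V15), so {Store, Reorder, Stock} does not determine every attribute — not a superkey.

No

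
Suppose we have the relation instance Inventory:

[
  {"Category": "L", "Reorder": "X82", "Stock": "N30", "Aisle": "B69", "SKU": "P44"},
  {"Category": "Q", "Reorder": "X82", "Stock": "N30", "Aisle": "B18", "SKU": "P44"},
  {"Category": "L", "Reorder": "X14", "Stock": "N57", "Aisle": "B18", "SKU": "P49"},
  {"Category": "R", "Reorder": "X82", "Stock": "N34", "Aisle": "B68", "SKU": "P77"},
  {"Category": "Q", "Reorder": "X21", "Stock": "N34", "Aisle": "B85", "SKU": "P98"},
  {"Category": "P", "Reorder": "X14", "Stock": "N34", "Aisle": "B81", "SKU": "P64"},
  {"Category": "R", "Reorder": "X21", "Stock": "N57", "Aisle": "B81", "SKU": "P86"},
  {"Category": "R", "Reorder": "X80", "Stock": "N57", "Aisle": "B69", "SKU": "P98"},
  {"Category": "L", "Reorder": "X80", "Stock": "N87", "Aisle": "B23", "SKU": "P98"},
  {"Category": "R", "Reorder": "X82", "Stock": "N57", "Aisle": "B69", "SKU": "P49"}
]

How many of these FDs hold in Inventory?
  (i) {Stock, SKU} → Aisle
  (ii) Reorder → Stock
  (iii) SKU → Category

0

(i) {Stock, SKU} → Aisle: (Stock=N30, SKU=P44): 2 rows → Aisle takes values {B69, B18} — violation; (Stock=N57, SKU=P49): 2 rows → Aisle takes values {B18, B69} — violation — fails.
(ii) Reorder → Stock: Reorder=X82: 4 rows → Stock takes values {N30, N34, N57} — violation; Reorder=X14: 2 rows → Stock takes values {N57, N34} — violation; Reorder=X21: 2 rows → Stock takes values {N34, N57} — violation; Reorder=X80: 2 rows → Stock takes values {N57, N87} — violation — fails.
(iii) SKU → Category: SKU=P44: 2 rows → Category takes values {L, Q} — violation; SKU=P49: 2 rows → Category takes values {L, R} — violation; SKU=P98: 3 rows → Category takes values {Q, R, L} — violation — fails.
None of the 3 dependencies hold.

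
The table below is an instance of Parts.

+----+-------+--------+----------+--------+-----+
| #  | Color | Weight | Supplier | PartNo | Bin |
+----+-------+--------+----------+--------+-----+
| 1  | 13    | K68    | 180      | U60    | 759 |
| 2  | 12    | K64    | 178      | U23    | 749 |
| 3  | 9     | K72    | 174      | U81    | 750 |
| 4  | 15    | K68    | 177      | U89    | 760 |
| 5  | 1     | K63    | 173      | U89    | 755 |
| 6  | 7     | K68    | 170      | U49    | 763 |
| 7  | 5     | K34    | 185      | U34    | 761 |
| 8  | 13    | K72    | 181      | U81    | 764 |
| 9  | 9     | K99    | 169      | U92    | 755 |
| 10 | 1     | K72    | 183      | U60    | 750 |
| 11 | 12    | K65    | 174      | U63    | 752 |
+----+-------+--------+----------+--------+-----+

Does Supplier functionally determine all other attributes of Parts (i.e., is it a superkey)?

No

Rows 3 and 11 have the same Supplier value Supplier=174 but are distinct tuples, so Supplier does not determine every attribute — not a superkey.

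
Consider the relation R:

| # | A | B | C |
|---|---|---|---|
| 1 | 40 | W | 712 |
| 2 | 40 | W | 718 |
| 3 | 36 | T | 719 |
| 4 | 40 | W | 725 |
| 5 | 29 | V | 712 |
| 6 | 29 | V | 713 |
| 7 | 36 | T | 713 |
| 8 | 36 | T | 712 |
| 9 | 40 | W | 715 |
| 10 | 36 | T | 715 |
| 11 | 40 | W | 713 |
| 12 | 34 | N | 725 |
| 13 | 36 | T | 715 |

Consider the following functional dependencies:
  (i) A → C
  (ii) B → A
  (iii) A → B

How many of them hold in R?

2

(i) A → C: A=40: rows 1, 2, 4, 9, 11 → C takes values {712, 718, 725, 715, 713} — violation; A=36: rows 3, 7, 8, 10, 13 → C takes values {719, 713, 712, 715} — violation; A=29: rows 5, 6 → C takes values {712, 713} — violation — fails.
(ii) B → A: every LHS value maps to a single RHS value — holds.
(iii) A → B: every LHS value maps to a single RHS value — holds.
2 of the 3 dependencies hold.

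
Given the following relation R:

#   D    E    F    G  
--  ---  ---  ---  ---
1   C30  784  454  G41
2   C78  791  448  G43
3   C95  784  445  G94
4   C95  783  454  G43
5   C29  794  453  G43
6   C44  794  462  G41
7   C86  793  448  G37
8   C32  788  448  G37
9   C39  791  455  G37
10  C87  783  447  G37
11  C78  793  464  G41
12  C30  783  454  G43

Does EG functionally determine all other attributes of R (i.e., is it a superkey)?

No

Rows 4 and 12 have the same EG value (E=783, G=G43) but are distinct tuples, so EG does not determine every attribute — not a superkey.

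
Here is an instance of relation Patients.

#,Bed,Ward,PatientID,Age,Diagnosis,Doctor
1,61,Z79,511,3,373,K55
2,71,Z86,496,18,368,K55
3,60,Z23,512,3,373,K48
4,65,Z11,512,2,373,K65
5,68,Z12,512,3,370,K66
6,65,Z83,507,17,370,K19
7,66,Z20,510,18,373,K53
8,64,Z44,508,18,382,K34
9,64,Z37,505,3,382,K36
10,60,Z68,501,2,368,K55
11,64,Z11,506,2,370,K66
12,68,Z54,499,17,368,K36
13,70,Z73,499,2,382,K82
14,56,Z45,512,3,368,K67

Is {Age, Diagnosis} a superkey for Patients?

No

Rows 1 and 3 have the same {Age, Diagnosis} value (Age=3, Diagnosis=373) but are distinct tuples, so {Age, Diagnosis} does not determine every attribute — not a superkey.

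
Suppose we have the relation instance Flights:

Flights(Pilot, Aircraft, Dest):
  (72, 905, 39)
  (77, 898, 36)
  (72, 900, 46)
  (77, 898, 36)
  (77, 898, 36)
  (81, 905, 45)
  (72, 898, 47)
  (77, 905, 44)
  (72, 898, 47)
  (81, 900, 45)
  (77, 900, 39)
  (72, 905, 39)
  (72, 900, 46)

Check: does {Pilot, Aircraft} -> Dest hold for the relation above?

Yes

(Pilot=72, Aircraft=905): 2 rows → Dest = 39, 39 ✓
(Pilot=77, Aircraft=898): 3 rows → Dest = 36, 36, 36 ✓
(Pilot=72, Aircraft=900): 2 rows → Dest = 46, 46 ✓
(Pilot=81, Aircraft=905): 1 row → Dest = 45 ✓
(Pilot=72, Aircraft=898): 2 rows → Dest = 47, 47 ✓
(Pilot=77, Aircraft=905): 1 row → Dest = 44 ✓
(Pilot=81, Aircraft=900): 1 row → Dest = 45 ✓
(Pilot=77, Aircraft=900): 1 row → Dest = 39 ✓
Every {Pilot, Aircraft} value is associated with a single Dest value, so {Pilot, Aircraft} -> Dest holds.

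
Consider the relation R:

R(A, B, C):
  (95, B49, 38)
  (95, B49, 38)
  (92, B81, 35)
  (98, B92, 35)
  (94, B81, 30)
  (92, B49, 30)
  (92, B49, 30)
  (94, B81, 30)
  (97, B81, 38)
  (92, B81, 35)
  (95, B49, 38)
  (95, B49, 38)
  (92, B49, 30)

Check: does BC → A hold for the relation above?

Yes

(B=B49, C=38): 4 rows → A = 95, 95, 95, 95 ✓
(B=B81, C=35): 2 rows → A = 92, 92 ✓
(B=B92, C=35): 1 row → A = 98 ✓
(B=B81, C=30): 2 rows → A = 94, 94 ✓
(B=B49, C=30): 3 rows → A = 92, 92, 92 ✓
(B=B81, C=38): 1 row → A = 97 ✓
Every BC value is associated with a single A value, so BC → A holds.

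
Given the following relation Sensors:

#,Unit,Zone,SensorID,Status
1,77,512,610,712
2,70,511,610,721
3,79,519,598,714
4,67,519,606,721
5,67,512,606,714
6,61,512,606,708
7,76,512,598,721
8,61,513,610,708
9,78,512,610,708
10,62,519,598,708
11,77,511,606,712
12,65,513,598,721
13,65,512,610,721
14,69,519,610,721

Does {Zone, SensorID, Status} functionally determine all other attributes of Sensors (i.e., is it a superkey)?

Yes

All 14 rows have distinct {Zone, SensorID, Status} values, so {Zone, SensorID, Status} → (all attributes) holds and {Zone, SensorID, Status} is a superkey.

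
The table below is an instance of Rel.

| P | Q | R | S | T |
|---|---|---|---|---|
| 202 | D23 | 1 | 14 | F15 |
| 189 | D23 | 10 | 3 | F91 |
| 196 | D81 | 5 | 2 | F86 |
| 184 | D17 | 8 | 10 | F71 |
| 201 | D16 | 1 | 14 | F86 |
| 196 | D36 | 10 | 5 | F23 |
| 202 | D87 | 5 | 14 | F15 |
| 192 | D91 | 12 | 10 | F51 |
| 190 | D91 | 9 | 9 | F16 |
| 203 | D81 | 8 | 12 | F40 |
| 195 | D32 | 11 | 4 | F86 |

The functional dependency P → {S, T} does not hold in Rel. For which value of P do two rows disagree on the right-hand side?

P=202: 2 rows → {S,T} = (14, F15), (14, F15) ✓
P=189: 1 row → {S,T} = (3, F91) ✓
P=196: 2 rows → {S,T} takes values {(2, F86), (5, F23)} — violation
P=184: 1 row → {S,T} = (10, F71) ✓
P=201: 1 row → {S,T} = (14, F86) ✓
P=192: 1 row → {S,T} = (10, F51) ✓
P=190: 1 row → {S,T} = (9, F16) ✓
P=203: 1 row → {S,T} = (12, F40) ✓
P=195: 1 row → {S,T} = (4, F86) ✓
The only P value with inconsistent RHS is P=196.

196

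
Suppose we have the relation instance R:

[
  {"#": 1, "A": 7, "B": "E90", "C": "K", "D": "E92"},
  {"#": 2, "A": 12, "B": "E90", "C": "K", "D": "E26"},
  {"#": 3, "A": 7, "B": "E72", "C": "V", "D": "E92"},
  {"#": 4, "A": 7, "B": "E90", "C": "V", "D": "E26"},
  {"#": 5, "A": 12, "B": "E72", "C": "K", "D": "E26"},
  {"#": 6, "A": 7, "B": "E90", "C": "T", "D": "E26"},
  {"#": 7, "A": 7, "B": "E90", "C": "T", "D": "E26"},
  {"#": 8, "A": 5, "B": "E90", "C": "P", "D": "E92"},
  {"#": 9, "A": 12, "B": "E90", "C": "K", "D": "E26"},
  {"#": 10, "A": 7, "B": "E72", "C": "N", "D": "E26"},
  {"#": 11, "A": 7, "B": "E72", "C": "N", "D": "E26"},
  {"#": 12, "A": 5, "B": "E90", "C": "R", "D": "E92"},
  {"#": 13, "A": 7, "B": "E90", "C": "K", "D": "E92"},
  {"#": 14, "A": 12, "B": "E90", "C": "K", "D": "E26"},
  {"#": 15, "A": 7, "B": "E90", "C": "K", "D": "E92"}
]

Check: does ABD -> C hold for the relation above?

(A=7, B=E90, D=E92): rows 1, 13, 15 → C = K, K, K ✓
(A=12, B=E90, D=E26): rows 2, 9, 14 → C = K, K, K ✓
(A=7, B=E72, D=E92): row 3 → C = V ✓
(A=7, B=E90, D=E26): rows 4, 6, 7 → C takes values {V, T} — violation
(A=12, B=E72, D=E26): row 5 → C = K ✓
(A=5, B=E90, D=E92): rows 8, 12 → C takes values {P, R} — violation
(A=7, B=E72, D=E26): rows 10, 11 → C = N, N ✓
Two rows agree on ABD but differ on C, so ABD -> C does not hold.

No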